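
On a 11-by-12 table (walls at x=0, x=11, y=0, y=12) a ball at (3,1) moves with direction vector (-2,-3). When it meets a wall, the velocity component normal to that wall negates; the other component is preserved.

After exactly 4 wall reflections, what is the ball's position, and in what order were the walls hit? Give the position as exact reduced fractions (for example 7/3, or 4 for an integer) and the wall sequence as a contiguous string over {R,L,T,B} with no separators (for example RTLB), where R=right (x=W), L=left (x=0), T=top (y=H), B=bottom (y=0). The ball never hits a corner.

1. t=1/3 → B at (7/3,0); v=(-2,3)
2. t=7/6 → L at (0,7/2); v=(2,3)
3. t=17/6 → T at (17/3,12); v=(2,-3)
4. t=8/3 → R at (11,4); v=(-2,-3)

Final position: (11,4)
Wall sequence: BLTR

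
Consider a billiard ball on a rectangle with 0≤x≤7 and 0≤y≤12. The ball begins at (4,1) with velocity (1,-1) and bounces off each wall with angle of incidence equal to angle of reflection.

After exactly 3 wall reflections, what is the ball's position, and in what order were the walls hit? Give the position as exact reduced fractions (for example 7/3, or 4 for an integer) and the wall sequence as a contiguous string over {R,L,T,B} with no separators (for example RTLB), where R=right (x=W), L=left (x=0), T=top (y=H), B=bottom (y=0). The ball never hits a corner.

1. t=1 → B at (5,0); v=(1,1)
2. t=2 → R at (7,2); v=(-1,1)
3. t=7 → L at (0,9); v=(1,1)

Final position: (0,9)
Wall sequence: BRL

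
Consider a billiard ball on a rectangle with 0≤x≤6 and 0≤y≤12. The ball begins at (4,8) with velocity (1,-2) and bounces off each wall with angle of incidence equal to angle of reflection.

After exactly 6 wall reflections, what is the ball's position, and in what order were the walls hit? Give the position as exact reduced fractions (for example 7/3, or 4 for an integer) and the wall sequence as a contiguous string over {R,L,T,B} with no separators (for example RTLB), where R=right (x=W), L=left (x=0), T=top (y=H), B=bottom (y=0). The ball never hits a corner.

1. t=2 → R at (6,4); v=(-1,-2)
2. t=2 → B at (4,0); v=(-1,2)
3. t=4 → L at (0,8); v=(1,2)
4. t=2 → T at (2,12); v=(1,-2)
5. t=4 → R at (6,4); v=(-1,-2)
6. t=2 → B at (4,0); v=(-1,2)

Final position: (4,0)
Wall sequence: RBLTRB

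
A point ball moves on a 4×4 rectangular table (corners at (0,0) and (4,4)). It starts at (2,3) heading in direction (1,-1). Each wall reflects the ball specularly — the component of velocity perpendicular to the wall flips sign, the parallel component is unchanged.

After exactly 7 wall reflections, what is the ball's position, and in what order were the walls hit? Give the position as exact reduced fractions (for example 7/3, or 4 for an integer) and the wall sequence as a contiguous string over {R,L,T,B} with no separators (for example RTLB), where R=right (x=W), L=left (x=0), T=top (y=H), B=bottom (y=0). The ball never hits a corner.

Final position: (0,3)
Wall sequence: RBLTRBL

1. t=2 → R at (4,1); v=(-1,-1)
2. t=1 → B at (3,0); v=(-1,1)
3. t=3 → L at (0,3); v=(1,1)
4. t=1 → T at (1,4); v=(1,-1)
5. t=3 → R at (4,1); v=(-1,-1)
6. t=1 → B at (3,0); v=(-1,1)
7. t=3 → L at (0,3); v=(1,1)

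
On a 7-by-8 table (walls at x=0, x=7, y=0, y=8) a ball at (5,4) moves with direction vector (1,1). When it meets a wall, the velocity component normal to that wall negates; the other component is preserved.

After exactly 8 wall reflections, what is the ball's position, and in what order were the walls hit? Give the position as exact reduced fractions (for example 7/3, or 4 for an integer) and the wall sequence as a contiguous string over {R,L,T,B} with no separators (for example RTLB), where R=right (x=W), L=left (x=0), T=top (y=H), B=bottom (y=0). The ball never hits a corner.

1. t=2 → R at (7,6); v=(-1,1)
2. t=2 → T at (5,8); v=(-1,-1)
3. t=5 → L at (0,3); v=(1,-1)
4. t=3 → B at (3,0); v=(1,1)
5. t=4 → R at (7,4); v=(-1,1)
6. t=4 → T at (3,8); v=(-1,-1)
7. t=3 → L at (0,5); v=(1,-1)
8. t=5 → B at (5,0); v=(1,1)

Final position: (5,0)
Wall sequence: RTLBRTLB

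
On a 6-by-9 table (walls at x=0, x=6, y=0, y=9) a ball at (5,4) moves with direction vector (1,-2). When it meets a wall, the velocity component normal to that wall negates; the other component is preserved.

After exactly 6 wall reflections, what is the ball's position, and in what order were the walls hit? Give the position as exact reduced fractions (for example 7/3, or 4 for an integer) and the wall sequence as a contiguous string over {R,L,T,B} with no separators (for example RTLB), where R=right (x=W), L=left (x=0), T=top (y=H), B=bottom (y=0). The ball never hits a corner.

Final position: (6,4)
Wall sequence: RBTLBR

1. t=1 → R at (6,2); v=(-1,-2)
2. t=1 → B at (5,0); v=(-1,2)
3. t=9/2 → T at (1/2,9); v=(-1,-2)
4. t=1/2 → L at (0,8); v=(1,-2)
5. t=4 → B at (4,0); v=(1,2)
6. t=2 → R at (6,4); v=(-1,2)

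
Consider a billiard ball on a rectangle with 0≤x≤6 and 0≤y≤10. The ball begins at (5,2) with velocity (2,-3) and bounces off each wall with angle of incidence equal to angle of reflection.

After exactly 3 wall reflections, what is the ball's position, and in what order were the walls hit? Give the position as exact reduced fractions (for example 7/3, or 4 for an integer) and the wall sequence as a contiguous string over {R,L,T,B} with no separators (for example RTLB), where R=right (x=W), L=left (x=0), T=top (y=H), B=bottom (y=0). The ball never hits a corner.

Final position: (0,17/2)
Wall sequence: RBL

1. t=1/2 → R at (6,1/2); v=(-2,-3)
2. t=1/6 → B at (17/3,0); v=(-2,3)
3. t=17/6 → L at (0,17/2); v=(2,3)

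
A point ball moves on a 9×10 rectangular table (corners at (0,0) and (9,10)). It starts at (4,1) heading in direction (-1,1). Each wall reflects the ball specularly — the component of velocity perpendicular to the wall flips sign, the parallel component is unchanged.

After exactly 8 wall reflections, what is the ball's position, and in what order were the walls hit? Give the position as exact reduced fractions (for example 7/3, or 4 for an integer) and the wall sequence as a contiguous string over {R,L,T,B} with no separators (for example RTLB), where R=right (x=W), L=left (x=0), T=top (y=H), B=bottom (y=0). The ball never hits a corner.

1. t=4 → L at (0,5); v=(1,1)
2. t=5 → T at (5,10); v=(1,-1)
3. t=4 → R at (9,6); v=(-1,-1)
4. t=6 → B at (3,0); v=(-1,1)
5. t=3 → L at (0,3); v=(1,1)
6. t=7 → T at (7,10); v=(1,-1)
7. t=2 → R at (9,8); v=(-1,-1)
8. t=8 → B at (1,0); v=(-1,1)

Final position: (1,0)
Wall sequence: LTRBLTRB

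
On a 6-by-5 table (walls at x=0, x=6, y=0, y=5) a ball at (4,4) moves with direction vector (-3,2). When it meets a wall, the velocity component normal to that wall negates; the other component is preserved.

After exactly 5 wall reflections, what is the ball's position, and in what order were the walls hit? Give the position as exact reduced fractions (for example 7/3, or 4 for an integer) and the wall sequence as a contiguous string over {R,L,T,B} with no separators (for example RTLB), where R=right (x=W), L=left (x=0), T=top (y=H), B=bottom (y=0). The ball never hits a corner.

Final position: (0,14/3)
Wall sequence: TLBRL

1. t=1/2 → T at (5/2,5); v=(-3,-2)
2. t=5/6 → L at (0,10/3); v=(3,-2)
3. t=5/3 → B at (5,0); v=(3,2)
4. t=1/3 → R at (6,2/3); v=(-3,2)
5. t=2 → L at (0,14/3); v=(3,2)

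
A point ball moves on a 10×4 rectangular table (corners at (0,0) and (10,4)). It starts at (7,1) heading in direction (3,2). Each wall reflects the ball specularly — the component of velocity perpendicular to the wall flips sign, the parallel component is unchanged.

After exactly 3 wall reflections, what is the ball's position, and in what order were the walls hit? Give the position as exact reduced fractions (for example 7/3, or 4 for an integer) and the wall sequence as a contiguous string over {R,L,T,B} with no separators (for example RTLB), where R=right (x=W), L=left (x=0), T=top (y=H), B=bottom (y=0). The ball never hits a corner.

1. t=1 → R at (10,3); v=(-3,2)
2. t=1/2 → T at (17/2,4); v=(-3,-2)
3. t=2 → B at (5/2,0); v=(-3,2)

Final position: (5/2,0)
Wall sequence: RTB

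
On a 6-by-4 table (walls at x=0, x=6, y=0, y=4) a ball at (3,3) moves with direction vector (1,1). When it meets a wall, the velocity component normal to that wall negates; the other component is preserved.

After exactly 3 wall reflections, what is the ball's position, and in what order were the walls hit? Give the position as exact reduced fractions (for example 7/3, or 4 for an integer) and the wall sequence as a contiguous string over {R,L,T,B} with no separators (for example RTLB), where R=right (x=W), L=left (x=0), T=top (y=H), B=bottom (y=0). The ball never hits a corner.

1. t=1 → T at (4,4); v=(1,-1)
2. t=2 → R at (6,2); v=(-1,-1)
3. t=2 → B at (4,0); v=(-1,1)

Final position: (4,0)
Wall sequence: TRB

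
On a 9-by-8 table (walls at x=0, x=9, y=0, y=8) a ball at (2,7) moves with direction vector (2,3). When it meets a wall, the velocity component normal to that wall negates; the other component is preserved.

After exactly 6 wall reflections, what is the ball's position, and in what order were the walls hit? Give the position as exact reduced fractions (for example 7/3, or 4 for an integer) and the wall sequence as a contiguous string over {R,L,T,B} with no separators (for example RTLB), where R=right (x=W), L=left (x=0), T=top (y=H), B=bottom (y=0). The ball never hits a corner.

Final position: (2/3,0)
Wall sequence: TBRTLB

1. t=1/3 → T at (8/3,8); v=(2,-3)
2. t=8/3 → B at (8,0); v=(2,3)
3. t=1/2 → R at (9,3/2); v=(-2,3)
4. t=13/6 → T at (14/3,8); v=(-2,-3)
5. t=7/3 → L at (0,1); v=(2,-3)
6. t=1/3 → B at (2/3,0); v=(2,3)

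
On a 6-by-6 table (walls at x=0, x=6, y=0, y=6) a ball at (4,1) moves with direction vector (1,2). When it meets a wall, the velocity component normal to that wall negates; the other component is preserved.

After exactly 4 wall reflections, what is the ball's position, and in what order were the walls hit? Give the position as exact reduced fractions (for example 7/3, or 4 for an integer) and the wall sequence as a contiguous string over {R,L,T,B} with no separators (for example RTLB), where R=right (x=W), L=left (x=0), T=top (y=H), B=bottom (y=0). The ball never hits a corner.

Final position: (0,5)
Wall sequence: RTBL

1. t=2 → R at (6,5); v=(-1,2)
2. t=1/2 → T at (11/2,6); v=(-1,-2)
3. t=3 → B at (5/2,0); v=(-1,2)
4. t=5/2 → L at (0,5); v=(1,2)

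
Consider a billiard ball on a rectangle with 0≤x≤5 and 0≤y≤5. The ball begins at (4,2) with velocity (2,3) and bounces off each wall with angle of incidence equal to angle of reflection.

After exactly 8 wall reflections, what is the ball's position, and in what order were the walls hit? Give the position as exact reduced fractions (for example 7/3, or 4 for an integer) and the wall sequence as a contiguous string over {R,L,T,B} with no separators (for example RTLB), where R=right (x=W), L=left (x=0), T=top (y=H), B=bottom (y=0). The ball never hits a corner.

1. t=1/2 → R at (5,7/2); v=(-2,3)
2. t=1/2 → T at (4,5); v=(-2,-3)
3. t=5/3 → B at (2/3,0); v=(-2,3)
4. t=1/3 → L at (0,1); v=(2,3)
5. t=4/3 → T at (8/3,5); v=(2,-3)
6. t=7/6 → R at (5,3/2); v=(-2,-3)
7. t=1/2 → B at (4,0); v=(-2,3)
8. t=5/3 → T at (2/3,5); v=(-2,-3)

Final position: (2/3,5)
Wall sequence: RTBLTRBT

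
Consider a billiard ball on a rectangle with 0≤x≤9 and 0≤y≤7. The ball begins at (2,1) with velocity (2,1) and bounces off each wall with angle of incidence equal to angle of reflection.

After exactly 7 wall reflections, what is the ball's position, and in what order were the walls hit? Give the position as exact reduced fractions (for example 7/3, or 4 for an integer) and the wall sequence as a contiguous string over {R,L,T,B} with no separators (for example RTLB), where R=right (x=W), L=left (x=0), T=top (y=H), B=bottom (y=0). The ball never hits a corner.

1. t=7/2 → R at (9,9/2); v=(-2,1)
2. t=5/2 → T at (4,7); v=(-2,-1)
3. t=2 → L at (0,5); v=(2,-1)
4. t=9/2 → R at (9,1/2); v=(-2,-1)
5. t=1/2 → B at (8,0); v=(-2,1)
6. t=4 → L at (0,4); v=(2,1)
7. t=3 → T at (6,7); v=(2,-1)

Final position: (6,7)
Wall sequence: RTLRBLT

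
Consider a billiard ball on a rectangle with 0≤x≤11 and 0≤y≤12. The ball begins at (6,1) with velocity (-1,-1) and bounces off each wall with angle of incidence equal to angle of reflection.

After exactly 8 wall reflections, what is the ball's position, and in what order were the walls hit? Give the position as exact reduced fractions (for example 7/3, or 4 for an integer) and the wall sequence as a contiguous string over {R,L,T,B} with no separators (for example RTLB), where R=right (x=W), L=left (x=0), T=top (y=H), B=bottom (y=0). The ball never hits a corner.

1. t=1 → B at (5,0); v=(-1,1)
2. t=5 → L at (0,5); v=(1,1)
3. t=7 → T at (7,12); v=(1,-1)
4. t=4 → R at (11,8); v=(-1,-1)
5. t=8 → B at (3,0); v=(-1,1)
6. t=3 → L at (0,3); v=(1,1)
7. t=9 → T at (9,12); v=(1,-1)
8. t=2 → R at (11,10); v=(-1,-1)

Final position: (11,10)
Wall sequence: BLTRBLTR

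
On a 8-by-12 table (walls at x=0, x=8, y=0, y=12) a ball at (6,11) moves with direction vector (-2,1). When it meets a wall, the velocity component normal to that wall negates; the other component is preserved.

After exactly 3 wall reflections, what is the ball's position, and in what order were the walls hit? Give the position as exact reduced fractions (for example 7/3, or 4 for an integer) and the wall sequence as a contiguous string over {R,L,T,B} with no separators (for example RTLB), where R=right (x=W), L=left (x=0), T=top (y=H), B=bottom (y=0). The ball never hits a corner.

Final position: (8,6)
Wall sequence: TLR

1. t=1 → T at (4,12); v=(-2,-1)
2. t=2 → L at (0,10); v=(2,-1)
3. t=4 → R at (8,6); v=(-2,-1)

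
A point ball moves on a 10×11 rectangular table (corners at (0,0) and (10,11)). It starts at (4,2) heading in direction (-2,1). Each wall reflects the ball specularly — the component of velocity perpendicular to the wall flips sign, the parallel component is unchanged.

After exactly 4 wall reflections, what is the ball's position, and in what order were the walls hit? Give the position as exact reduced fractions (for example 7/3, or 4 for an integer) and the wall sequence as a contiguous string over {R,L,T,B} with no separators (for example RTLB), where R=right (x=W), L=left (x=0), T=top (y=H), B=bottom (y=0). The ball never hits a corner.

1. t=2 → L at (0,4); v=(2,1)
2. t=5 → R at (10,9); v=(-2,1)
3. t=2 → T at (6,11); v=(-2,-1)
4. t=3 → L at (0,8); v=(2,-1)

Final position: (0,8)
Wall sequence: LRTL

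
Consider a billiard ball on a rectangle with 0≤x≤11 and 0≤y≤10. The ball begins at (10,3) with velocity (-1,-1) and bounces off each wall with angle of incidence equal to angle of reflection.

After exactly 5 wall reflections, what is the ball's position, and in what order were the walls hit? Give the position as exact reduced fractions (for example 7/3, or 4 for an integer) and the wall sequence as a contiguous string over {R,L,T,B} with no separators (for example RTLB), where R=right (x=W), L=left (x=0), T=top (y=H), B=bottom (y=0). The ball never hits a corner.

Final position: (9,0)
Wall sequence: BLTRB

1. t=3 → B at (7,0); v=(-1,1)
2. t=7 → L at (0,7); v=(1,1)
3. t=3 → T at (3,10); v=(1,-1)
4. t=8 → R at (11,2); v=(-1,-1)
5. t=2 → B at (9,0); v=(-1,1)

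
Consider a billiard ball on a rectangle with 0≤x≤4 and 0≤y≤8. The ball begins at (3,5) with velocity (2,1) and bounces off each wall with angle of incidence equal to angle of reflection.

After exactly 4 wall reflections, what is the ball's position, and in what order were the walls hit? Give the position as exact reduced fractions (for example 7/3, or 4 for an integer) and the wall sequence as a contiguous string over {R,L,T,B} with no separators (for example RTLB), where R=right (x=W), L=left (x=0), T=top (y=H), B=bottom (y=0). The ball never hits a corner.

1. t=1/2 → R at (4,11/2); v=(-2,1)
2. t=2 → L at (0,15/2); v=(2,1)
3. t=1/2 → T at (1,8); v=(2,-1)
4. t=3/2 → R at (4,13/2); v=(-2,-1)

Final position: (4,13/2)
Wall sequence: RLTR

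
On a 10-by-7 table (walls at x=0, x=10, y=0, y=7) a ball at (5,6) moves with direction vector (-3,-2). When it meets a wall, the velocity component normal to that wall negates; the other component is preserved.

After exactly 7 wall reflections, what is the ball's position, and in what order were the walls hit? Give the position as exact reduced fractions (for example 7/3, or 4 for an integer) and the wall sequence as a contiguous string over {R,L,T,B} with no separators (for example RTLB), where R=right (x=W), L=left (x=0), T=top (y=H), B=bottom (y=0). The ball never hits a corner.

1. t=5/3 → L at (0,8/3); v=(3,-2)
2. t=4/3 → B at (4,0); v=(3,2)
3. t=2 → R at (10,4); v=(-3,2)
4. t=3/2 → T at (11/2,7); v=(-3,-2)
5. t=11/6 → L at (0,10/3); v=(3,-2)
6. t=5/3 → B at (5,0); v=(3,2)
7. t=5/3 → R at (10,10/3); v=(-3,2)

Final position: (10,10/3)
Wall sequence: LBRTLBR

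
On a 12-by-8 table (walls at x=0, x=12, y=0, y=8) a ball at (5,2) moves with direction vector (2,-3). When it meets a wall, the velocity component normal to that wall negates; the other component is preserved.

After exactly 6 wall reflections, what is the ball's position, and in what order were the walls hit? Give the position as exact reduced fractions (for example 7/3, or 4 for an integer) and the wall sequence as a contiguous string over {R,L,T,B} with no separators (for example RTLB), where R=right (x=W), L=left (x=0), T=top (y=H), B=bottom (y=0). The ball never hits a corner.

1. t=2/3 → B at (19/3,0); v=(2,3)
2. t=8/3 → T at (35/3,8); v=(2,-3)
3. t=1/6 → R at (12,15/2); v=(-2,-3)
4. t=5/2 → B at (7,0); v=(-2,3)
5. t=8/3 → T at (5/3,8); v=(-2,-3)
6. t=5/6 → L at (0,11/2); v=(2,-3)

Final position: (0,11/2)
Wall sequence: BTRBTL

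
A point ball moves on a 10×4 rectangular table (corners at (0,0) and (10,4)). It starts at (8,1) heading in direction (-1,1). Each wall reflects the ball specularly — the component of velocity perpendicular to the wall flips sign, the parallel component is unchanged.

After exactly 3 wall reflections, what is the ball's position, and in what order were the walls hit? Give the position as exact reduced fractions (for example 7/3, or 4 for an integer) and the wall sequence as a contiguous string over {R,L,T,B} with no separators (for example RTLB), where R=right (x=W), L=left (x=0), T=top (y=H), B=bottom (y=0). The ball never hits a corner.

1. t=3 → T at (5,4); v=(-1,-1)
2. t=4 → B at (1,0); v=(-1,1)
3. t=1 → L at (0,1); v=(1,1)

Final position: (0,1)
Wall sequence: TBL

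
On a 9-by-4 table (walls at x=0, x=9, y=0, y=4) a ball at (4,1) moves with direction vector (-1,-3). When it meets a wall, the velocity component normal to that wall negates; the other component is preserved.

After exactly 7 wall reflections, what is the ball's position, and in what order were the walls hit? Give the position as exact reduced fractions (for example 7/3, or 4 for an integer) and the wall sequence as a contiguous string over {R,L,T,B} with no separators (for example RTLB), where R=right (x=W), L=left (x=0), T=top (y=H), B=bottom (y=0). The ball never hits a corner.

Final position: (3,4)
Wall sequence: BTBLTBT

1. t=1/3 → B at (11/3,0); v=(-1,3)
2. t=4/3 → T at (7/3,4); v=(-1,-3)
3. t=4/3 → B at (1,0); v=(-1,3)
4. t=1 → L at (0,3); v=(1,3)
5. t=1/3 → T at (1/3,4); v=(1,-3)
6. t=4/3 → B at (5/3,0); v=(1,3)
7. t=4/3 → T at (3,4); v=(1,-3)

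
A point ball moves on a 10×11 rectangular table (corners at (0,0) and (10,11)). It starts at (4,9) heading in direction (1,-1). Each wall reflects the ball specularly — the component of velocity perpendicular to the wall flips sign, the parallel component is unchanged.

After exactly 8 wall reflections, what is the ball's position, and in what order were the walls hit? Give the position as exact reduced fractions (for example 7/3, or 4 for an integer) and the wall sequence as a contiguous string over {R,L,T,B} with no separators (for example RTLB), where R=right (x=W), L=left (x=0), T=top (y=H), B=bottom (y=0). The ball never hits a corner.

Final position: (6,11)
Wall sequence: RBLTRBLT

1. t=6 → R at (10,3); v=(-1,-1)
2. t=3 → B at (7,0); v=(-1,1)
3. t=7 → L at (0,7); v=(1,1)
4. t=4 → T at (4,11); v=(1,-1)
5. t=6 → R at (10,5); v=(-1,-1)
6. t=5 → B at (5,0); v=(-1,1)
7. t=5 → L at (0,5); v=(1,1)
8. t=6 → T at (6,11); v=(1,-1)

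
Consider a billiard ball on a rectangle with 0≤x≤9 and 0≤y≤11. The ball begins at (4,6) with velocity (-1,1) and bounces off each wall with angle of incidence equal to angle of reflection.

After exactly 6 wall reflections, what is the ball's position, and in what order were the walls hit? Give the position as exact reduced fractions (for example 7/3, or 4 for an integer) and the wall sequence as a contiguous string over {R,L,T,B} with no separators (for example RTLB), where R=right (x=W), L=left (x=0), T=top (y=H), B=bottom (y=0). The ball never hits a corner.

1. t=4 → L at (0,10); v=(1,1)
2. t=1 → T at (1,11); v=(1,-1)
3. t=8 → R at (9,3); v=(-1,-1)
4. t=3 → B at (6,0); v=(-1,1)
5. t=6 → L at (0,6); v=(1,1)
6. t=5 → T at (5,11); v=(1,-1)

Final position: (5,11)
Wall sequence: LTRBLT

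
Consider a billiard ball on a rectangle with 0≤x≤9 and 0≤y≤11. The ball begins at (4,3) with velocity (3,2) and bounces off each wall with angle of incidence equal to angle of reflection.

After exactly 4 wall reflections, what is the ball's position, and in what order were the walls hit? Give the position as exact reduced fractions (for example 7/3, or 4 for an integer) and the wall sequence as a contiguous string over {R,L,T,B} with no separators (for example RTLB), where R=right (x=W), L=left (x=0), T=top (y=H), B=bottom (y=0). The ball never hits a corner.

Final position: (9,11/3)
Wall sequence: RTLR

1. t=5/3 → R at (9,19/3); v=(-3,2)
2. t=7/3 → T at (2,11); v=(-3,-2)
3. t=2/3 → L at (0,29/3); v=(3,-2)
4. t=3 → R at (9,11/3); v=(-3,-2)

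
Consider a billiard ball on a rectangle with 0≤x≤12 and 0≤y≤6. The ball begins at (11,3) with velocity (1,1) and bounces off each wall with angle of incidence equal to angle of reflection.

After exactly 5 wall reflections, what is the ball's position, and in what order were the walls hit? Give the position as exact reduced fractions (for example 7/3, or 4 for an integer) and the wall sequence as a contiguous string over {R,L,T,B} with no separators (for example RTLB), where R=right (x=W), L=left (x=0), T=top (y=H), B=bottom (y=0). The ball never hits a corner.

1. t=1 → R at (12,4); v=(-1,1)
2. t=2 → T at (10,6); v=(-1,-1)
3. t=6 → B at (4,0); v=(-1,1)
4. t=4 → L at (0,4); v=(1,1)
5. t=2 → T at (2,6); v=(1,-1)

Final position: (2,6)
Wall sequence: RTBLT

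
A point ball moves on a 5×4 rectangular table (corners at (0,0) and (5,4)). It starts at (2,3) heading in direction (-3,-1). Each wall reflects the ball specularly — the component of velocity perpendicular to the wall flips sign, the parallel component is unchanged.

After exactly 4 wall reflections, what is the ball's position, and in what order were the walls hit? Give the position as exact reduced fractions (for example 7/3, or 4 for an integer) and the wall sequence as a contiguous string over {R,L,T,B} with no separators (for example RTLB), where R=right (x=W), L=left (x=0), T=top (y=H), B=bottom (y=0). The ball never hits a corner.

Final position: (0,1)
Wall sequence: LRBL

1. t=2/3 → L at (0,7/3); v=(3,-1)
2. t=5/3 → R at (5,2/3); v=(-3,-1)
3. t=2/3 → B at (3,0); v=(-3,1)
4. t=1 → L at (0,1); v=(3,1)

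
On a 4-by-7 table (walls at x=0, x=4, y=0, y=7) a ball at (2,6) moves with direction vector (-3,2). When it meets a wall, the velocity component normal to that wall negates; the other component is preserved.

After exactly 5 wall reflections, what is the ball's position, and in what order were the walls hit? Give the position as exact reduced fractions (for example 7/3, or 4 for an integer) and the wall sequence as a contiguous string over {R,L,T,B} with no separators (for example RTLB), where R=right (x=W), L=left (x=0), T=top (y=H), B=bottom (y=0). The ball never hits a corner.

1. t=1/2 → T at (1/2,7); v=(-3,-2)
2. t=1/6 → L at (0,20/3); v=(3,-2)
3. t=4/3 → R at (4,4); v=(-3,-2)
4. t=4/3 → L at (0,4/3); v=(3,-2)
5. t=2/3 → B at (2,0); v=(3,2)

Final position: (2,0)
Wall sequence: TLRLB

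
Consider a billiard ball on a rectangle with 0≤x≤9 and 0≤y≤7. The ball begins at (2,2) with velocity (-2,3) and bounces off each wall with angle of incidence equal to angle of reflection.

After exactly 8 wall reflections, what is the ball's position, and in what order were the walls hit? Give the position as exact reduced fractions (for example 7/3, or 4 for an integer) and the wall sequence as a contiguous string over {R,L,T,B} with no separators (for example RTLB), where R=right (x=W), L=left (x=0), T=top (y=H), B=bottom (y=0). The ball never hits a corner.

1. t=1 → L at (0,5); v=(2,3)
2. t=2/3 → T at (4/3,7); v=(2,-3)
3. t=7/3 → B at (6,0); v=(2,3)
4. t=3/2 → R at (9,9/2); v=(-2,3)
5. t=5/6 → T at (22/3,7); v=(-2,-3)
6. t=7/3 → B at (8/3,0); v=(-2,3)
7. t=4/3 → L at (0,4); v=(2,3)
8. t=1 → T at (2,7); v=(2,-3)

Final position: (2,7)
Wall sequence: LTBRTBLT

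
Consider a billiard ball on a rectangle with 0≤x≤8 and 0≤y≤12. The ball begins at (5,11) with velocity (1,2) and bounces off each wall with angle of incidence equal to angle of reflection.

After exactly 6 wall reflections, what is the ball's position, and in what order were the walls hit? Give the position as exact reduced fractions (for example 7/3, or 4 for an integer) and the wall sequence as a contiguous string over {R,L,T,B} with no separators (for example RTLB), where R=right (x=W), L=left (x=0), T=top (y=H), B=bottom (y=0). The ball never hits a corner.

Final position: (15/2,0)
Wall sequence: TRBLTB

1. t=1/2 → T at (11/2,12); v=(1,-2)
2. t=5/2 → R at (8,7); v=(-1,-2)
3. t=7/2 → B at (9/2,0); v=(-1,2)
4. t=9/2 → L at (0,9); v=(1,2)
5. t=3/2 → T at (3/2,12); v=(1,-2)
6. t=6 → B at (15/2,0); v=(1,2)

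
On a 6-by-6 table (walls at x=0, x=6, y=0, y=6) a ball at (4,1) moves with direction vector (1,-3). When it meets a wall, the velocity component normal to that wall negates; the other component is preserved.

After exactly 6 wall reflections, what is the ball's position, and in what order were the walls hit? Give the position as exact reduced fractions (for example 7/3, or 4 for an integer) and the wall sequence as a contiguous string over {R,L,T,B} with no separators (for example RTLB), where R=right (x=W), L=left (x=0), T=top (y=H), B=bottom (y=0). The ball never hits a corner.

Final position: (0,1)
Wall sequence: BRTBTL

1. t=1/3 → B at (13/3,0); v=(1,3)
2. t=5/3 → R at (6,5); v=(-1,3)
3. t=1/3 → T at (17/3,6); v=(-1,-3)
4. t=2 → B at (11/3,0); v=(-1,3)
5. t=2 → T at (5/3,6); v=(-1,-3)
6. t=5/3 → L at (0,1); v=(1,-3)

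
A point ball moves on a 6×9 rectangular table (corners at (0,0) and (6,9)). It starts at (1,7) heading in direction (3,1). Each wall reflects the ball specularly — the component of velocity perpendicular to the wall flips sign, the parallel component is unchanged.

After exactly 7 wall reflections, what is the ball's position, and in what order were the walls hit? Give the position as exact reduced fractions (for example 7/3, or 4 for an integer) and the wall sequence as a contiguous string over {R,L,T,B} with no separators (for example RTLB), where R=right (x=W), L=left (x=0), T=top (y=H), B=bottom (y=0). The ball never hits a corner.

Final position: (2,0)
Wall sequence: RTLRLRB

1. t=5/3 → R at (6,26/3); v=(-3,1)
2. t=1/3 → T at (5,9); v=(-3,-1)
3. t=5/3 → L at (0,22/3); v=(3,-1)
4. t=2 → R at (6,16/3); v=(-3,-1)
5. t=2 → L at (0,10/3); v=(3,-1)
6. t=2 → R at (6,4/3); v=(-3,-1)
7. t=4/3 → B at (2,0); v=(-3,1)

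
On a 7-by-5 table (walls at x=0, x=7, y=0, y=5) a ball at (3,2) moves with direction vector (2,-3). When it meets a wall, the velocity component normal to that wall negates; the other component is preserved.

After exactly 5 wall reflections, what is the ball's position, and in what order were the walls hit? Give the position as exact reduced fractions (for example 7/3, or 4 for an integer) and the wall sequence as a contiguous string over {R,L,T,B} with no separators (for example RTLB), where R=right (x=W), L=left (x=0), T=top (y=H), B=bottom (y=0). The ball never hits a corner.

1. t=2/3 → B at (13/3,0); v=(2,3)
2. t=4/3 → R at (7,4); v=(-2,3)
3. t=1/3 → T at (19/3,5); v=(-2,-3)
4. t=5/3 → B at (3,0); v=(-2,3)
5. t=3/2 → L at (0,9/2); v=(2,3)

Final position: (0,9/2)
Wall sequence: BRTBL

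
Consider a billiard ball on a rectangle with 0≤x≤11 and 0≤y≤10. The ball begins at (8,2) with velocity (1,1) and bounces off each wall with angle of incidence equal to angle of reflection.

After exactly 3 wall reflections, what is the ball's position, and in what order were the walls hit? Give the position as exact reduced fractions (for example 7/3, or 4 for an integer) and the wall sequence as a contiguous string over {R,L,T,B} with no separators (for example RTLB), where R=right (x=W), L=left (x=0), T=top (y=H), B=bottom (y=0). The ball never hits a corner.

Final position: (0,4)
Wall sequence: RTL

1. t=3 → R at (11,5); v=(-1,1)
2. t=5 → T at (6,10); v=(-1,-1)
3. t=6 → L at (0,4); v=(1,-1)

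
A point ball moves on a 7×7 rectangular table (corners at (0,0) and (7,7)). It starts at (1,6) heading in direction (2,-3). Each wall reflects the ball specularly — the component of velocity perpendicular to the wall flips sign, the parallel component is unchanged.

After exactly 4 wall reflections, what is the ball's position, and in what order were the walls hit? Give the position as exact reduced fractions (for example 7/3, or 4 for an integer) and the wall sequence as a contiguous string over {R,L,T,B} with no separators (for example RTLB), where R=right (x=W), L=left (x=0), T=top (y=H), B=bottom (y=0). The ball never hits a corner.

Final position: (0,1/2)
Wall sequence: BRTL

1. t=2 → B at (5,0); v=(2,3)
2. t=1 → R at (7,3); v=(-2,3)
3. t=4/3 → T at (13/3,7); v=(-2,-3)
4. t=13/6 → L at (0,1/2); v=(2,-3)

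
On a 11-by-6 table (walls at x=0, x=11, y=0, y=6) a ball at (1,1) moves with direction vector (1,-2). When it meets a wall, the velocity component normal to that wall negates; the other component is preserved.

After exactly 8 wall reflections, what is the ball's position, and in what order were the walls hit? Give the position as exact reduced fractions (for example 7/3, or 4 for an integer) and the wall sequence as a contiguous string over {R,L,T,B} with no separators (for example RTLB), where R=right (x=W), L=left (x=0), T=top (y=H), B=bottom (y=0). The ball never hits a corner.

Final position: (5/2,0)
Wall sequence: BTBTRBTB

1. t=1/2 → B at (3/2,0); v=(1,2)
2. t=3 → T at (9/2,6); v=(1,-2)
3. t=3 → B at (15/2,0); v=(1,2)
4. t=3 → T at (21/2,6); v=(1,-2)
5. t=1/2 → R at (11,5); v=(-1,-2)
6. t=5/2 → B at (17/2,0); v=(-1,2)
7. t=3 → T at (11/2,6); v=(-1,-2)
8. t=3 → B at (5/2,0); v=(-1,2)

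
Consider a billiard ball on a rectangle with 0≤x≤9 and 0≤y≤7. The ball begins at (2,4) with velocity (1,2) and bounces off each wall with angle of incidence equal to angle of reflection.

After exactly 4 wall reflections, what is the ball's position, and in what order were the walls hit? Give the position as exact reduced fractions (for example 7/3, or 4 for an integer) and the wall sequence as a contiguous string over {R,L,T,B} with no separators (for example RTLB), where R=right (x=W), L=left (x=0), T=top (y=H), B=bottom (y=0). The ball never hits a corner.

1. t=3/2 → T at (7/2,7); v=(1,-2)
2. t=7/2 → B at (7,0); v=(1,2)
3. t=2 → R at (9,4); v=(-1,2)
4. t=3/2 → T at (15/2,7); v=(-1,-2)

Final position: (15/2,7)
Wall sequence: TBRT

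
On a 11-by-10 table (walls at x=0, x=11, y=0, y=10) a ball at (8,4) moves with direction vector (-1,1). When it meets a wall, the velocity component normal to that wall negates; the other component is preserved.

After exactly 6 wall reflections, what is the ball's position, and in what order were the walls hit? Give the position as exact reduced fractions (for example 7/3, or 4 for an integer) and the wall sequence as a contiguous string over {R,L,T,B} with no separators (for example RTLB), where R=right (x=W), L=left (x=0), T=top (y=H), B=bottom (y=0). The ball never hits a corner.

Final position: (0,6)
Wall sequence: TLBRTL

1. t=6 → T at (2,10); v=(-1,-1)
2. t=2 → L at (0,8); v=(1,-1)
3. t=8 → B at (8,0); v=(1,1)
4. t=3 → R at (11,3); v=(-1,1)
5. t=7 → T at (4,10); v=(-1,-1)
6. t=4 → L at (0,6); v=(1,-1)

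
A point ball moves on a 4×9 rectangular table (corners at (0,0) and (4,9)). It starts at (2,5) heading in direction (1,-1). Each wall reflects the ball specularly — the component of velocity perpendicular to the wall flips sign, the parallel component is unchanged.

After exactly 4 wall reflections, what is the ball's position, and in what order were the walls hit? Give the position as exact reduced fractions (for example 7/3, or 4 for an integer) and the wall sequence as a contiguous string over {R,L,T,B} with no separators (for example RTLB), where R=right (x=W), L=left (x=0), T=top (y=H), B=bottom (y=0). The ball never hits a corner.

Final position: (4,5)
Wall sequence: RBLR

1. t=2 → R at (4,3); v=(-1,-1)
2. t=3 → B at (1,0); v=(-1,1)
3. t=1 → L at (0,1); v=(1,1)
4. t=4 → R at (4,5); v=(-1,1)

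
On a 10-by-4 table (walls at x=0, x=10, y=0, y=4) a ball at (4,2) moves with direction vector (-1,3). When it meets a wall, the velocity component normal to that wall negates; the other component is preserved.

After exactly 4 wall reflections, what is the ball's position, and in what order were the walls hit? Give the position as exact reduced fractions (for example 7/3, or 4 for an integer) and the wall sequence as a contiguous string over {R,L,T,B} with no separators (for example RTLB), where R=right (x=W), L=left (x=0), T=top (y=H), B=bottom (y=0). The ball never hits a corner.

Final position: (0,2)
Wall sequence: TBTL

1. t=2/3 → T at (10/3,4); v=(-1,-3)
2. t=4/3 → B at (2,0); v=(-1,3)
3. t=4/3 → T at (2/3,4); v=(-1,-3)
4. t=2/3 → L at (0,2); v=(1,-3)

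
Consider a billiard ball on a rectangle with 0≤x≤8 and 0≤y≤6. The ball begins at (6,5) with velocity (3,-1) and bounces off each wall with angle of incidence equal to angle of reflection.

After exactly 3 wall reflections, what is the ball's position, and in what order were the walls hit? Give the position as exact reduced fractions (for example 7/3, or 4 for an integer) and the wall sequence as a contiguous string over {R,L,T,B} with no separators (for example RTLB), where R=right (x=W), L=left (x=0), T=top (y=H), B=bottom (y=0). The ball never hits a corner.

1. t=2/3 → R at (8,13/3); v=(-3,-1)
2. t=8/3 → L at (0,5/3); v=(3,-1)
3. t=5/3 → B at (5,0); v=(3,1)

Final position: (5,0)
Wall sequence: RLB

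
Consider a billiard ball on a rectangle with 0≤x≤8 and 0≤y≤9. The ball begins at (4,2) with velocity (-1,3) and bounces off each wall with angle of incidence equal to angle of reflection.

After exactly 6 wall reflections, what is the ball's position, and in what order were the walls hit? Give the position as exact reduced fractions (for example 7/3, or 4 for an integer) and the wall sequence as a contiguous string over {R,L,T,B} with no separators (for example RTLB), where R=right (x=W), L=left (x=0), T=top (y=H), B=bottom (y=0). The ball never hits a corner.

Final position: (8,2)
Wall sequence: TLBTBR

1. t=7/3 → T at (5/3,9); v=(-1,-3)
2. t=5/3 → L at (0,4); v=(1,-3)
3. t=4/3 → B at (4/3,0); v=(1,3)
4. t=3 → T at (13/3,9); v=(1,-3)
5. t=3 → B at (22/3,0); v=(1,3)
6. t=2/3 → R at (8,2); v=(-1,3)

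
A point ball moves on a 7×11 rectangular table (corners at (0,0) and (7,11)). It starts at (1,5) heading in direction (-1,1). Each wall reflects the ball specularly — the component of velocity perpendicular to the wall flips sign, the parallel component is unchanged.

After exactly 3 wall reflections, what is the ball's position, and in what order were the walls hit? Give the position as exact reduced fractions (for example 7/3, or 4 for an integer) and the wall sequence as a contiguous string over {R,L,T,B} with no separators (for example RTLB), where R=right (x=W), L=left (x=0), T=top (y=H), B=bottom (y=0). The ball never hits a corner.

1. t=1 → L at (0,6); v=(1,1)
2. t=5 → T at (5,11); v=(1,-1)
3. t=2 → R at (7,9); v=(-1,-1)

Final position: (7,9)
Wall sequence: LTR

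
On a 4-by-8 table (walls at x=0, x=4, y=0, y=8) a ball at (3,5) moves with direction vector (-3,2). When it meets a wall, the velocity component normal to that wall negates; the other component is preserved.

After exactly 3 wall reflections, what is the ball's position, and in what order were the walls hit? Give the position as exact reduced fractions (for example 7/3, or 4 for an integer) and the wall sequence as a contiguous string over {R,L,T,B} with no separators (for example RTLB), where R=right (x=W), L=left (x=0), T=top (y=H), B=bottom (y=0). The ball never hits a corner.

Final position: (4,19/3)
Wall sequence: LTR

1. t=1 → L at (0,7); v=(3,2)
2. t=1/2 → T at (3/2,8); v=(3,-2)
3. t=5/6 → R at (4,19/3); v=(-3,-2)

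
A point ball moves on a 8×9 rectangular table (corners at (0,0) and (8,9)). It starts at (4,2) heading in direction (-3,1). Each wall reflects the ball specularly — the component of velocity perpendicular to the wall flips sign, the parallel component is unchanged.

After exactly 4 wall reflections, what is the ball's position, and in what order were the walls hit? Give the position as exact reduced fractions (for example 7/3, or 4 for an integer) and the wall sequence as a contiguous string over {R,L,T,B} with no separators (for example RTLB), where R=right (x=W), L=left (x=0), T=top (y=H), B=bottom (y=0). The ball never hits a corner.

Final position: (1,9)
Wall sequence: LRLT

1. t=4/3 → L at (0,10/3); v=(3,1)
2. t=8/3 → R at (8,6); v=(-3,1)
3. t=8/3 → L at (0,26/3); v=(3,1)
4. t=1/3 → T at (1,9); v=(3,-1)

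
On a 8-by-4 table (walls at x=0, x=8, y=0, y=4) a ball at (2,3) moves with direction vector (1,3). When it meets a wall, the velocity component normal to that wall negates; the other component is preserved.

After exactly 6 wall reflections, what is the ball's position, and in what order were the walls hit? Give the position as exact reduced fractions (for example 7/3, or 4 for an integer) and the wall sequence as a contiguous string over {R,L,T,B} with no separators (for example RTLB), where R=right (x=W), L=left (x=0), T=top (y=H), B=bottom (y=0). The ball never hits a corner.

Final position: (8,3)
Wall sequence: TBTBTR

1. t=1/3 → T at (7/3,4); v=(1,-3)
2. t=4/3 → B at (11/3,0); v=(1,3)
3. t=4/3 → T at (5,4); v=(1,-3)
4. t=4/3 → B at (19/3,0); v=(1,3)
5. t=4/3 → T at (23/3,4); v=(1,-3)
6. t=1/3 → R at (8,3); v=(-1,-3)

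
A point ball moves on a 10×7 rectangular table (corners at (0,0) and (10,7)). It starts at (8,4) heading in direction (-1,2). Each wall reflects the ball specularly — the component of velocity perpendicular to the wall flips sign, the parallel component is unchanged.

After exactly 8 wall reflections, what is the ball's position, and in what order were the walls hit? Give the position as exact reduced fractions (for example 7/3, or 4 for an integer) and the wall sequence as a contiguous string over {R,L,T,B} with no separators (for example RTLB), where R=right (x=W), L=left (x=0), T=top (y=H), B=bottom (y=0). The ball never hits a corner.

1. t=3/2 → T at (13/2,7); v=(-1,-2)
2. t=7/2 → B at (3,0); v=(-1,2)
3. t=3 → L at (0,6); v=(1,2)
4. t=1/2 → T at (1/2,7); v=(1,-2)
5. t=7/2 → B at (4,0); v=(1,2)
6. t=7/2 → T at (15/2,7); v=(1,-2)
7. t=5/2 → R at (10,2); v=(-1,-2)
8. t=1 → B at (9,0); v=(-1,2)

Final position: (9,0)
Wall sequence: TBLTBTRB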